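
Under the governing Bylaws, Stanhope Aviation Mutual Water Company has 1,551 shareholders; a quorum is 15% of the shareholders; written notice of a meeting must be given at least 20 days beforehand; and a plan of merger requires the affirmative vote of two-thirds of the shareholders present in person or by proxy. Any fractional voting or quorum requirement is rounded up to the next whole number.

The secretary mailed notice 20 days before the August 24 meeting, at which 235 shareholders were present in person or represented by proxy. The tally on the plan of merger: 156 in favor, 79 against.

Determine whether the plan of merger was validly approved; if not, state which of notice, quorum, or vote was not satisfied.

Invalid — vote requirement not satisfied.

Notice: 20 days given; 20 required. Satisfied.
Quorum: 15% of 1,551 = 232.65, rounded up to 233; 235 present. Satisfied.
Vote: requires two-thirds of those present (235); 2/3 of 235 = 156.67, rounded up to 157, so 157 needed; 156 in favor. Not satisfied.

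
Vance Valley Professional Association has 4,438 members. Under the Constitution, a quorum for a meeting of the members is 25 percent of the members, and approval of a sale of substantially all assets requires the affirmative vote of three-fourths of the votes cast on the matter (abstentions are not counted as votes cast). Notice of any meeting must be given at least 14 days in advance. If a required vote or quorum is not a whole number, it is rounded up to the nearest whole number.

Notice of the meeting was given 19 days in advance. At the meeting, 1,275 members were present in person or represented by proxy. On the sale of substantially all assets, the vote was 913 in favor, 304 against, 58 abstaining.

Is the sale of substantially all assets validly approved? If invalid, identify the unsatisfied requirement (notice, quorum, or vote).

Notice: 19 days given; 14 required. Satisfied.
Quorum: 25% of 4,438 = 1,109.50, rounded up to 1,110; 1,275 present. Satisfied.
Vote: requires three-fourths of the votes cast (1,275 − 58 abstaining = 1,217); 3/4 of 1217 = 912.75, rounded up to 913, so 913 needed; 913 in favor. Satisfied.

Valid — all requirements satisfied.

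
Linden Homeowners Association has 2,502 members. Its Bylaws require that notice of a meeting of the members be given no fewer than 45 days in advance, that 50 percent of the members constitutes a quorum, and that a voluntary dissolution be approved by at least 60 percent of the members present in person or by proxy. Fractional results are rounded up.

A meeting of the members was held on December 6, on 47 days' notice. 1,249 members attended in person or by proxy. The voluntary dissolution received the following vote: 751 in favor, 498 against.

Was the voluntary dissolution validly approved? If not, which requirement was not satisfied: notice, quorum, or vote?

Invalid — quorum requirement not satisfied.

Notice: 47 days given; 45 required. Satisfied.
Quorum: 50% of 2,502 = 1,251; 1,249 present. Not satisfied.
Vote: requires three-fifths of those present (1,249); 3/5 of 1249 = 749.40, rounded up to 750, so 750 needed; 751 in favor. Satisfied.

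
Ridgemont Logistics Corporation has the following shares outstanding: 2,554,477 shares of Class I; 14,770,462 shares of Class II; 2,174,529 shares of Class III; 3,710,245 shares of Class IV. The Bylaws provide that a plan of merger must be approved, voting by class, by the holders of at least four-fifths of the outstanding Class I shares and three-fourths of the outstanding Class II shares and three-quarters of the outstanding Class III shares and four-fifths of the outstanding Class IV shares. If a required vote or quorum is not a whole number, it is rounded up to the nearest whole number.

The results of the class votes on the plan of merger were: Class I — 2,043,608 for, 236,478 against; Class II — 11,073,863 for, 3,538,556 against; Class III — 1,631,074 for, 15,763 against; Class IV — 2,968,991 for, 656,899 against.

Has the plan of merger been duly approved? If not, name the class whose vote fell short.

Not approved — the Class II shares did not give the required vote.

Class I: 4/5 of 2554477 = 2043581.60, rounded up to 2043582; 2,043,582 required, 2,043,608 in favor — approved.
Class II: 3/4 of 14770462 = 11077846.50, rounded up to 11077847; 11,077,847 required, 11,073,863 in favor — not approved.
Class III: 3/4 of 2174529 = 1630896.75, rounded up to 1630897; 1,630,897 required, 1,631,074 in favor — approved.
Class IV: 4/5 of 3710245 = 2968196; 2,968,196 required, 2,968,991 in favor — approved.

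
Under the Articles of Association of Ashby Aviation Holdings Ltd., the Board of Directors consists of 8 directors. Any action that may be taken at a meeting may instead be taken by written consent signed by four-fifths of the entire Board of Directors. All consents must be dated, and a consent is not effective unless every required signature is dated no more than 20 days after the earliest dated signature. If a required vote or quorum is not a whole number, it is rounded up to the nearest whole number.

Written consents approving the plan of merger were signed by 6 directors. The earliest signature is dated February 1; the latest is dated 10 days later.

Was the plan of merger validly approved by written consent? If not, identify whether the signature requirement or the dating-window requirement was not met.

Not effective — insufficient signatures.

Signatures required: four-fifths of 8 — 4/5 of 8 = 6.40, rounded up to 7, so 7 needed; 6 signed. Insufficient.
Dating window: the latest signature is 10 days after the earliest; the limit is 20 days. Within the window.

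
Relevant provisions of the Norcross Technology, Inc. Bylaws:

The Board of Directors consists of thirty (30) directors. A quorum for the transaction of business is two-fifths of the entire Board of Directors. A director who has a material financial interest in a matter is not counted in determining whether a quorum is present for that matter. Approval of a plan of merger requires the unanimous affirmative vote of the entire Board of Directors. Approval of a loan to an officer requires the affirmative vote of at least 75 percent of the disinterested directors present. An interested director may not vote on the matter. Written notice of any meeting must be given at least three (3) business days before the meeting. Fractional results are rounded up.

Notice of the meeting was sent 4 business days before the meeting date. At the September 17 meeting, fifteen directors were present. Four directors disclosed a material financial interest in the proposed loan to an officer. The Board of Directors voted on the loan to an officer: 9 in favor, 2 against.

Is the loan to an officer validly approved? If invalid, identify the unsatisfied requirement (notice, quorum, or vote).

Invalid — quorum requirement not satisfied.

Notice: 4 business days given; 3 required (4 ≥ 3). Satisfied.
Quorum: 15 present, but the 4 interested directors do not count, leaving 11. Quorum is 12. Not satisfied.
Vote: the loan to an officer requires three-fourths of the disinterested directors present (15 − 4 = 11). 3/4 of 11 = 8.25, rounded up to 9, so 9 affirmative votes are needed; 9 voted in favor. Satisfied. (Moot — without a quorum no business can be validly transacted.)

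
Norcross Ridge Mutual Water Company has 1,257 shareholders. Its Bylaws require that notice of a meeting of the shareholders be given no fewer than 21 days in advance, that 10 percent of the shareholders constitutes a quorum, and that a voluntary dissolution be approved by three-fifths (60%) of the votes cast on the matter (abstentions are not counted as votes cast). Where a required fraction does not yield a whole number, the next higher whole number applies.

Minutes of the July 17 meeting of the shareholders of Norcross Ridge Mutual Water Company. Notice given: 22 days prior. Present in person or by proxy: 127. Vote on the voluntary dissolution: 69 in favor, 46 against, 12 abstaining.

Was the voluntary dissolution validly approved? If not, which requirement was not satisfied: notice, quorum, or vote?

Notice: 22 days given; 21 required. Satisfied.
Quorum: 10% of 1,257 = 125.70, rounded up to 126; 127 present. Satisfied.
Vote: requires three-fifths of the votes cast (127 − 12 abstaining = 115); 3/5 of 115 = 69, so 69 needed; 69 in favor. Satisfied.

Valid — all requirements satisfied.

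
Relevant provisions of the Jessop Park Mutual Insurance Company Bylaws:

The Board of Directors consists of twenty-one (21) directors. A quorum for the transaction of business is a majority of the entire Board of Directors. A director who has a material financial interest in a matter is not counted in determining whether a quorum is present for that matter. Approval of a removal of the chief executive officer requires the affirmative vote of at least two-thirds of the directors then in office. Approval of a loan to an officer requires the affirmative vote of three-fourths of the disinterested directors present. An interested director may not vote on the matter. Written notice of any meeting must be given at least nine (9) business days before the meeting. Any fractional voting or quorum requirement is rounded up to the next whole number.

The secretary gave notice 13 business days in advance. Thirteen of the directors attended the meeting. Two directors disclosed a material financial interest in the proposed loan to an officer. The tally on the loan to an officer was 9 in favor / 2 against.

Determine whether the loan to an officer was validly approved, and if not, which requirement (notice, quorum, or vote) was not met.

Notice: 13 business days given; 9 required (13 ≥ 9). Satisfied.
Quorum: 13 present, but the 2 interested directors do not count, leaving 11. Quorum is 11. Satisfied.
Vote: the loan to an officer requires three-fourths of the disinterested directors present (13 − 2 = 11). 3/4 of 11 = 8.25, rounded up to 9, so 9 affirmative votes are needed; 9 voted in favor. Satisfied.

Valid — all requirements satisfied.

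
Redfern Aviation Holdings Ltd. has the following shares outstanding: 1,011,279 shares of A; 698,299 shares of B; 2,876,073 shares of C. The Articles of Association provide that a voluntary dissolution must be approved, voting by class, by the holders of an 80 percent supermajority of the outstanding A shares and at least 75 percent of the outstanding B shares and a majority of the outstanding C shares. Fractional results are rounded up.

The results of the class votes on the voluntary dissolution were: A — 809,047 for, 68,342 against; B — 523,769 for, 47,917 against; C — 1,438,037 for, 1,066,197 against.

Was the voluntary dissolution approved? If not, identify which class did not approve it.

Approved — every class gave the required vote.

A: 4/5 of 1011279 = 809023.20, rounded up to 809024; 809,024 required, 809,047 in favor — approved.
B: 3/4 of 698299 = 523724.25, rounded up to 523725; 523,725 required, 523,769 in favor — approved.
C: a majority of 2876073 is 1438037; 1,438,037 required, 1,438,037 in favor — approved.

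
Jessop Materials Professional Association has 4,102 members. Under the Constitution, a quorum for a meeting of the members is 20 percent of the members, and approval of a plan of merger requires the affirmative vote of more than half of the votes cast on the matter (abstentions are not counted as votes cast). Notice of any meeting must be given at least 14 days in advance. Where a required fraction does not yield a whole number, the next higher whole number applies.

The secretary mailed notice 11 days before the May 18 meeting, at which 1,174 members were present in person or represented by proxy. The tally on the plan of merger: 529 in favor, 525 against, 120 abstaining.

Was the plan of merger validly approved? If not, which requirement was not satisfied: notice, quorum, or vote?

Invalid — notice requirement not satisfied.

Notice: 11 days given; 14 required. Not satisfied.
Quorum: 20% of 4,102 = 820.40, rounded up to 821; 1,174 present. Satisfied.
Vote: requires a majority of the votes cast (1,174 − 120 abstaining = 1,054); a majority of 1054 is 528, so 528 needed; 529 in favor. Satisfied.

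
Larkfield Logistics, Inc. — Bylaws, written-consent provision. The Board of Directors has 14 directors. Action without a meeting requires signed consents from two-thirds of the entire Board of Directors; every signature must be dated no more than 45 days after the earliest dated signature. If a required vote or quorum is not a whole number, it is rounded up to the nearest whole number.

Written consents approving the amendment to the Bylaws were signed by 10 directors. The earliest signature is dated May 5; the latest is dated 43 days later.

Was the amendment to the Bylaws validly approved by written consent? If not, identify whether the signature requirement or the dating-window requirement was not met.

Effective — both the signature and dating-window requirements are satisfied.

Signatures required: two-thirds of 14 — 2/3 of 14 = 9.33, rounded up to 10, so 10 needed; 10 signed. Sufficient.
Dating window: the latest signature is 43 days after the earliest; the limit is 45 days. Within the window.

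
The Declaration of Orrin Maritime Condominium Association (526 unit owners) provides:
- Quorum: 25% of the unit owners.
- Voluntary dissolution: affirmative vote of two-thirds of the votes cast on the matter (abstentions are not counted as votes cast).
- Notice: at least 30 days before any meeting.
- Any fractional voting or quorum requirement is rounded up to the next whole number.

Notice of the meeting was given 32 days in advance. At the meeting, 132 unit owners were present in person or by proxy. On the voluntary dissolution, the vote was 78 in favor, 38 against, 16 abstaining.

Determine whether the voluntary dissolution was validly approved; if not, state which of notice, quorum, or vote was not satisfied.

Notice: 32 days given; 30 required. Satisfied.
Quorum: 25% of 526 = 131.50, rounded up to 132; 132 present. Satisfied.
Vote: requires two-thirds of the votes cast (132 − 16 abstaining = 116); 2/3 of 116 = 77.33, rounded up to 78, so 78 needed; 78 in favor. Satisfied.

Valid — all requirements satisfied.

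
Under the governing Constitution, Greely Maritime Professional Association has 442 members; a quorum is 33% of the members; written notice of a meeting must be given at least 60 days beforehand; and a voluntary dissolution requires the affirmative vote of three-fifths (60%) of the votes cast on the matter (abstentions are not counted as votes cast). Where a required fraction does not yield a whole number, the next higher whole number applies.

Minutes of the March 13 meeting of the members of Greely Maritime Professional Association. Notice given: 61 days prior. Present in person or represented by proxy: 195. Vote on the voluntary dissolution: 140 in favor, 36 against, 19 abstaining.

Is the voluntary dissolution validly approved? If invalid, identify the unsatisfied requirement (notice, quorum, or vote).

Notice: 61 days given; 60 required. Satisfied.
Quorum: 33% of 442 = 145.86, rounded up to 146; 195 present. Satisfied.
Vote: requires three-fifths of the votes cast (195 − 19 abstaining = 176); 3/5 of 176 = 105.60, rounded up to 106, so 106 needed; 140 in favor. Satisfied.

Valid — all requirements satisfied.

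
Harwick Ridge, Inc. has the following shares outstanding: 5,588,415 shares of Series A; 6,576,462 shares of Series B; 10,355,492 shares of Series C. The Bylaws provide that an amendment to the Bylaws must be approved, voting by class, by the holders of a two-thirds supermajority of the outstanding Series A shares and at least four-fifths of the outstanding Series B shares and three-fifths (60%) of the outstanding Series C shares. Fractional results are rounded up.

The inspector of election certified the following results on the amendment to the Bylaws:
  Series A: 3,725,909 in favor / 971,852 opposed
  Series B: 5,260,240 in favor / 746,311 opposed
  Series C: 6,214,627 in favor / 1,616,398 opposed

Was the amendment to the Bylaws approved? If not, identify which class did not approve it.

Not approved — the Series B shares did not give the required vote.

Series A: 2/3 of 5588415 = 3725610; 3,725,610 required, 3,725,909 in favor — approved.
Series B: 4/5 of 6576462 = 5261169.60, rounded up to 5261170; 5,261,170 required, 5,260,240 in favor — not approved.
Series C: 3/5 of 10355492 = 6213295.20, rounded up to 6213296; 6,213,296 required, 6,214,627 in favor — approved.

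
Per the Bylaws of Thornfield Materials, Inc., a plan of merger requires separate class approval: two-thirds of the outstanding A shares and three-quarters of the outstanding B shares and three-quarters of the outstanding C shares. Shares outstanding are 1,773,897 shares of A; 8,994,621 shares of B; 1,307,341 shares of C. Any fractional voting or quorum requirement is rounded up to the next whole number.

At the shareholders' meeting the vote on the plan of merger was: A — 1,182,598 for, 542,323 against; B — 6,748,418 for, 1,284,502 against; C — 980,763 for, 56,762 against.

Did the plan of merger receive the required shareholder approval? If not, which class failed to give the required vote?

Approved — every class gave the required vote.

A: 2/3 of 1773897 = 1182598; 1,182,598 required, 1,182,598 in favor — approved.
B: 3/4 of 8994621 = 6745965.75, rounded up to 6745966; 6,745,966 required, 6,748,418 in favor — approved.
C: 3/4 of 1307341 = 980505.75, rounded up to 980506; 980,506 required, 980,763 in favor — approved.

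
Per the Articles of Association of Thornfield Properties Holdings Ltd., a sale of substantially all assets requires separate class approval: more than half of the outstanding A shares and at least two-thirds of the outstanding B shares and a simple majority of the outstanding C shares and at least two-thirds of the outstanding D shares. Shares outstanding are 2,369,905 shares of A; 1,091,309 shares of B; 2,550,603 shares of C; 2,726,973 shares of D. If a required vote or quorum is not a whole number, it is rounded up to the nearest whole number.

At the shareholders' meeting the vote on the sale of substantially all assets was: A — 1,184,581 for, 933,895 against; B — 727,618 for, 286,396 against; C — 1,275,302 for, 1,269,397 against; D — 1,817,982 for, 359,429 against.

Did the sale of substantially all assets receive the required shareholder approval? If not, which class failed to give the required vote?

Not approved — the A shares did not give the required vote.

A: a majority of 2369905 is 1184953; 1,184,953 required, 1,184,581 in favor — not approved.
B: 2/3 of 1091309 = 727539.33, rounded up to 727540; 727,540 required, 727,618 in favor — approved.
C: a majority of 2550603 is 1275302; 1,275,302 required, 1,275,302 in favor — approved.
D: 2/3 of 2726973 = 1817982; 1,817,982 required, 1,817,982 in favor — approved.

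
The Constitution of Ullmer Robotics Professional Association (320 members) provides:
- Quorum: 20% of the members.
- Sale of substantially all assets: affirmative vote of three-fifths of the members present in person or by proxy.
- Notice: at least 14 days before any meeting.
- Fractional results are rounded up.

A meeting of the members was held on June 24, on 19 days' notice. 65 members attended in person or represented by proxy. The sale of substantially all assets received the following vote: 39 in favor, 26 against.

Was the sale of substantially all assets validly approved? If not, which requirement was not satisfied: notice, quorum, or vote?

Notice: 19 days given; 14 required. Satisfied.
Quorum: 20% of 320 = 64; 65 present. Satisfied.
Vote: requires three-fifths of those present (65); 3/5 of 65 = 39, so 39 needed; 39 in favor. Satisfied.

Valid — all requirements satisfied.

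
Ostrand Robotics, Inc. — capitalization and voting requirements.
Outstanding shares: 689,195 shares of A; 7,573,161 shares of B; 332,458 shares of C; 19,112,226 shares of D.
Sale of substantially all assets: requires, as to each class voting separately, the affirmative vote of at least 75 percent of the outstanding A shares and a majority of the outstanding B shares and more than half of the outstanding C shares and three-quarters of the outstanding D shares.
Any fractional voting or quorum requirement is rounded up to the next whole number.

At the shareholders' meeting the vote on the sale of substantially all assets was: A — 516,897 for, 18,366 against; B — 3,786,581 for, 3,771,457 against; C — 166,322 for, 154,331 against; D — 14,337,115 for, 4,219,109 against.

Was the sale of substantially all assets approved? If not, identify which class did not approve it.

A: 3/4 of 689195 = 516896.25, rounded up to 516897; 516,897 required, 516,897 in favor — approved.
B: a majority of 7573161 is 3786581; 3,786,581 required, 3,786,581 in favor — approved.
C: a majority of 332458 is 166230; 166,230 required, 166,322 in favor — approved.
D: 3/4 of 19112226 = 14334169.50, rounded up to 14334170; 14,334,170 required, 14,337,115 in favor — approved.

Approved — every class gave the required vote.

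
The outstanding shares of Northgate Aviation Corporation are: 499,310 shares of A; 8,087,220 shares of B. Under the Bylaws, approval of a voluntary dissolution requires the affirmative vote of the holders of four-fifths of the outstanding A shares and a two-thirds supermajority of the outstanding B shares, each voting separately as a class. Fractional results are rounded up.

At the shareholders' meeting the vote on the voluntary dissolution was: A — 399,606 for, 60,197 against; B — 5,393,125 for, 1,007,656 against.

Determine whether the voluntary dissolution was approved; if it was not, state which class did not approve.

Approved — every class gave the required vote.

A: 4/5 of 499310 = 399448; 399,448 required, 399,606 in favor — approved.
B: 2/3 of 8087220 = 5391480; 5,391,480 required, 5,393,125 in favor — approved.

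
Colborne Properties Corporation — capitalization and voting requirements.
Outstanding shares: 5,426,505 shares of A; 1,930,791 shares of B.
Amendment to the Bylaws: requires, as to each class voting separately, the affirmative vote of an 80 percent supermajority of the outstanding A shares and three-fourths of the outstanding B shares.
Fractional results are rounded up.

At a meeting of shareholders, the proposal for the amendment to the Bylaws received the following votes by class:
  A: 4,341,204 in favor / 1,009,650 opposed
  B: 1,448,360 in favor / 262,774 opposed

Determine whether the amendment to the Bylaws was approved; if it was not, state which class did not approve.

A: 4/5 of 5426505 = 4341204; 4,341,204 required, 4,341,204 in favor — approved.
B: 3/4 of 1930791 = 1448093.25, rounded up to 1448094; 1,448,094 required, 1,448,360 in favor — approved.

Approved — every class gave the required vote.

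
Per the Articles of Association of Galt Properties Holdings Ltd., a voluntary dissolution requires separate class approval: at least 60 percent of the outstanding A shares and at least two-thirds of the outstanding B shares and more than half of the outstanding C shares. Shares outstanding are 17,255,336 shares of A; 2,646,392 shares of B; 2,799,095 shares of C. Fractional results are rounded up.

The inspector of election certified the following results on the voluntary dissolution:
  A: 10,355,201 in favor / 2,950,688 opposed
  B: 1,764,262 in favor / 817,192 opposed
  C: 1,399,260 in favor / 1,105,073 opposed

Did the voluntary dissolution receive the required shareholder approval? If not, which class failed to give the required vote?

A: 3/5 of 17255336 = 10353201.60, rounded up to 10353202; 10,353,202 required, 10,355,201 in favor — approved.
B: 2/3 of 2646392 = 1764261.33, rounded up to 1764262; 1,764,262 required, 1,764,262 in favor — approved.
C: a majority of 2799095 is 1399548; 1,399,548 required, 1,399,260 in favor — not approved.

Not approved — the C shares did not give the required vote.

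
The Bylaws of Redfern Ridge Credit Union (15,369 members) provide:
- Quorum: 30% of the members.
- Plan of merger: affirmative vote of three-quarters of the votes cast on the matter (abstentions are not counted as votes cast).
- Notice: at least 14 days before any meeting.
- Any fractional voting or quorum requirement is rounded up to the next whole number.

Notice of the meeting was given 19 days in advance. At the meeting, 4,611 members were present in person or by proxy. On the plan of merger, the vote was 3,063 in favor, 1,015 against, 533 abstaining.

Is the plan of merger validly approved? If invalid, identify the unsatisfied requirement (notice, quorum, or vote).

Notice: 19 days given; 14 required. Satisfied.
Quorum: 30% of 15,369 = 4,610.70, rounded up to 4,611; 4,611 present. Satisfied.
Vote: requires three-fourths of the votes cast (4,611 − 533 abstaining = 4,078); 3/4 of 4078 = 3058.50, rounded up to 3059, so 3,059 needed; 3,063 in favor. Satisfied.

Valid — all requirements satisfied.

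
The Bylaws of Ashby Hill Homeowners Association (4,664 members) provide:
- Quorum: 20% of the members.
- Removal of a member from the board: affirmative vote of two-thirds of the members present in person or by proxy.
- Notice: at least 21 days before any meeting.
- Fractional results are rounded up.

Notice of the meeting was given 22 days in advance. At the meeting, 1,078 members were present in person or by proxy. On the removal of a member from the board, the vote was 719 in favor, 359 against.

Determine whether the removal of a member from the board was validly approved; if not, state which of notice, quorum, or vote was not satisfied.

Notice: 22 days given; 21 required. Satisfied.
Quorum: 20% of 4,664 = 932.80, rounded up to 933; 1,078 present. Satisfied.
Vote: requires two-thirds of those present (1,078); 2/3 of 1078 = 718.67, rounded up to 719, so 719 needed; 719 in favor. Satisfied.

Valid — all requirements satisfied.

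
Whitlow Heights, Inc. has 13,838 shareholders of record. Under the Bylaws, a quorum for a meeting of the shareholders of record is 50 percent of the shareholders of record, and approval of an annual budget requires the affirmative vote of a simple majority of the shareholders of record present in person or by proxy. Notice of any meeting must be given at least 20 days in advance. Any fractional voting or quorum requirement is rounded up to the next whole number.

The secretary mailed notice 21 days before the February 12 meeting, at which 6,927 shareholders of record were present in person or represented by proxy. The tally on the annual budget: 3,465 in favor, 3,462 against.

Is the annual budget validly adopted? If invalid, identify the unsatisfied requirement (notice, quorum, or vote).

Valid — all requirements satisfied.

Notice: 21 days given; 20 required. Satisfied.
Quorum: 50% of 13,838 = 6,919; 6,927 present. Satisfied.
Vote: requires a majority of those present (6,927); a majority of 6927 is 3464, so 3,464 needed; 3,465 in favor. Satisfied.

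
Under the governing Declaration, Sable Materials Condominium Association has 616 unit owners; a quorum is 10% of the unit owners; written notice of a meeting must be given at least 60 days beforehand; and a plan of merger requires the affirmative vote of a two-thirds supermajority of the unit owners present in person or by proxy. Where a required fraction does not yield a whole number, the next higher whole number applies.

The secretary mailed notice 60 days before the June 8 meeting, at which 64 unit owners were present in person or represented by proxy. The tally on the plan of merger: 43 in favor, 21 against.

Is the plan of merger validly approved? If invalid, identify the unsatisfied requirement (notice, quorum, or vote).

Notice: 60 days given; 60 required. Satisfied.
Quorum: 10% of 616 = 61.60, rounded up to 62; 64 present. Satisfied.
Vote: requires two-thirds of those present (64); 2/3 of 64 = 42.67, rounded up to 43, so 43 needed; 43 in favor. Satisfied.

Valid — all requirements satisfied.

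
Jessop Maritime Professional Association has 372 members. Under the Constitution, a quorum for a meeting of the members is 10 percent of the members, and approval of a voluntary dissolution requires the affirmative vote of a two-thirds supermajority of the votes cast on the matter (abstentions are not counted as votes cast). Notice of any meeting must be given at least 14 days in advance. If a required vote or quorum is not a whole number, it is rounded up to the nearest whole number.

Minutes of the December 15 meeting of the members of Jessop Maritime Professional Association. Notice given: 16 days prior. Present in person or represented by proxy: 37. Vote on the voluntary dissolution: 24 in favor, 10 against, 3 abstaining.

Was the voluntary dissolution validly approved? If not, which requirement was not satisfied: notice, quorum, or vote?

Invalid — quorum requirement not satisfied.

Notice: 16 days given; 14 required. Satisfied.
Quorum: 10% of 372 = 37.20, rounded up to 38; 37 present. Not satisfied.
Vote: requires two-thirds of the votes cast (37 − 3 abstaining = 34); 2/3 of 34 = 22.67, rounded up to 23, so 23 needed; 24 in favor. Satisfied.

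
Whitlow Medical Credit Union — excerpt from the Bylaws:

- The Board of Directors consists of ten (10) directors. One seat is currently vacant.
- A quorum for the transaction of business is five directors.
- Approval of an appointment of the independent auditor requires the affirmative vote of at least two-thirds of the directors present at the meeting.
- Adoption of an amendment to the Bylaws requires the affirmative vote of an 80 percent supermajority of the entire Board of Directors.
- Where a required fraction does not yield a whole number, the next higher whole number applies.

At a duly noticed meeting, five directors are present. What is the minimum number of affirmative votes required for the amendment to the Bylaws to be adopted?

8

The amendment to the Bylaws requires four-fifths of the entire Board of Directors (10).
4/5 of 10 = 8.
(Only 5 can vote, so the amendment to the Bylaws cannot pass at this meeting, but the required vote is still 8.)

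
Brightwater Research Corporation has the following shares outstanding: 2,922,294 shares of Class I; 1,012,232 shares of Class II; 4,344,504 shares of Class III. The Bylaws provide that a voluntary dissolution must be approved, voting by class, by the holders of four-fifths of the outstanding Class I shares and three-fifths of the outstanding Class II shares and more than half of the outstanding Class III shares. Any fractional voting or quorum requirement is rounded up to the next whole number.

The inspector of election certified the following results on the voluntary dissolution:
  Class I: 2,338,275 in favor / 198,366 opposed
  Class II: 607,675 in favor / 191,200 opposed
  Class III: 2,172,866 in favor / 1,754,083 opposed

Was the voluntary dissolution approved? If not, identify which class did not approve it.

Class I: 4/5 of 2922294 = 2337835.20, rounded up to 2337836; 2,337,836 required, 2,338,275 in favor — approved.
Class II: 3/5 of 1012232 = 607339.20, rounded up to 607340; 607,340 required, 607,675 in favor — approved.
Class III: a majority of 4344504 is 2172253; 2,172,253 required, 2,172,866 in favor — approved.

Approved — every class gave the required vote.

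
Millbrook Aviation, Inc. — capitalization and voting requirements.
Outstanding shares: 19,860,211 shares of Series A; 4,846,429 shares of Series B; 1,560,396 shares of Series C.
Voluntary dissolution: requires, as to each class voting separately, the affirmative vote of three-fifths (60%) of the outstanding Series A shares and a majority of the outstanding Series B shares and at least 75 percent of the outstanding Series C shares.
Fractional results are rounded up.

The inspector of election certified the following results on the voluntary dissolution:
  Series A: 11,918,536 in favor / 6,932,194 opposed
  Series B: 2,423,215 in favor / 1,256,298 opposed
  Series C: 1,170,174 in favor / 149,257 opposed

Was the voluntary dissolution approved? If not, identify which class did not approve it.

Series A: 3/5 of 19860211 = 11916126.60, rounded up to 11916127; 11,916,127 required, 11,918,536 in favor — approved.
Series B: a majority of 4846429 is 2423215; 2,423,215 required, 2,423,215 in favor — approved.
Series C: 3/4 of 1560396 = 1170297; 1,170,297 required, 1,170,174 in favor — not approved.

Not approved — the Series C shares did not give the required vote.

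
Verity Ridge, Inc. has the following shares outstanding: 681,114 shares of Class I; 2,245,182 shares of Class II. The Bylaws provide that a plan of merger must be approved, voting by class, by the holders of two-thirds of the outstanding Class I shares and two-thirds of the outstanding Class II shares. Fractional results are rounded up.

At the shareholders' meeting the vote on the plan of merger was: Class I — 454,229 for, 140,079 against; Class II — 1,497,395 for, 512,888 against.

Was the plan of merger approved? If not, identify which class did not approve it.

Class I: 2/3 of 681114 = 454076; 454,076 required, 454,229 in favor — approved.
Class II: 2/3 of 2245182 = 1496788; 1,496,788 required, 1,497,395 in favor — approved.

Approved — every class gave the required vote.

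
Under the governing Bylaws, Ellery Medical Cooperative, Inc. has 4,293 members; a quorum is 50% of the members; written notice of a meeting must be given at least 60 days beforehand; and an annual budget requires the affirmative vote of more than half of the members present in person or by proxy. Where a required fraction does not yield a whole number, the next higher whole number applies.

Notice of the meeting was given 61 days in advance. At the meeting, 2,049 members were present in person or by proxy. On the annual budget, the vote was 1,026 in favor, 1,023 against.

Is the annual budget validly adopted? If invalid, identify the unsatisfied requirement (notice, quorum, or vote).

Invalid — quorum requirement not satisfied.

Notice: 61 days given; 60 required. Satisfied.
Quorum: 50% of 4,293 = 2,146.50, rounded up to 2,147; 2,049 present. Not satisfied.
Vote: requires a majority of those present (2,049); a majority of 2049 is 1025, so 1,025 needed; 1,026 in favor. Satisfied.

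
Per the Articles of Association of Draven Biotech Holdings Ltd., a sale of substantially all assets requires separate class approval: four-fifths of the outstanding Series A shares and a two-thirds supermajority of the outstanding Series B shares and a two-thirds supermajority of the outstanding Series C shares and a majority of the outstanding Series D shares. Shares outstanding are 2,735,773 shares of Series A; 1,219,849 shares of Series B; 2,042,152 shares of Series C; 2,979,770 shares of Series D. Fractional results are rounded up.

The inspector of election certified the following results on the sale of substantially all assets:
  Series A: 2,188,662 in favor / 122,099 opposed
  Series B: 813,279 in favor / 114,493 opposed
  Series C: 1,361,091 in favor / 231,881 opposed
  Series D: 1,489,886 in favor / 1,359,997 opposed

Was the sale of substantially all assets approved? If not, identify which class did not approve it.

Series A: 4/5 of 2735773 = 2188618.40, rounded up to 2188619; 2,188,619 required, 2,188,662 in favor — approved.
Series B: 2/3 of 1219849 = 813232.67, rounded up to 813233; 813,233 required, 813,279 in favor — approved.
Series C: 2/3 of 2042152 = 1361434.67, rounded up to 1361435; 1,361,435 required, 1,361,091 in favor — not approved.
Series D: a majority of 2979770 is 1489886; 1,489,886 required, 1,489,886 in favor — approved.

Not approved — the Series C shares did not give the required vote.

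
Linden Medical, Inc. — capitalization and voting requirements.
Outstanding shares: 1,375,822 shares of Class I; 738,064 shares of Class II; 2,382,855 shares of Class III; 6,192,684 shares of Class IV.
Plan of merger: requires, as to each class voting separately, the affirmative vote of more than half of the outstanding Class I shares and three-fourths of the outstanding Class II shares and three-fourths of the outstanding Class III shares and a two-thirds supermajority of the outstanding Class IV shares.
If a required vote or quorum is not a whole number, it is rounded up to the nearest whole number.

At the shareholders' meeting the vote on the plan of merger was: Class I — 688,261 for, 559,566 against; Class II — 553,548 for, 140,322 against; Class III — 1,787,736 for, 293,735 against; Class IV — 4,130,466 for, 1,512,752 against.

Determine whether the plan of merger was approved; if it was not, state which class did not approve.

Class I: a majority of 1375822 is 687912; 687,912 required, 688,261 in favor — approved.
Class II: 3/4 of 738064 = 553548; 553,548 required, 553,548 in favor — approved.
Class III: 3/4 of 2382855 = 1787141.25, rounded up to 1787142; 1,787,142 required, 1,787,736 in favor — approved.
Class IV: 2/3 of 6192684 = 4128456; 4,128,456 required, 4,130,466 in favor — approved.

Approved — every class gave the required vote.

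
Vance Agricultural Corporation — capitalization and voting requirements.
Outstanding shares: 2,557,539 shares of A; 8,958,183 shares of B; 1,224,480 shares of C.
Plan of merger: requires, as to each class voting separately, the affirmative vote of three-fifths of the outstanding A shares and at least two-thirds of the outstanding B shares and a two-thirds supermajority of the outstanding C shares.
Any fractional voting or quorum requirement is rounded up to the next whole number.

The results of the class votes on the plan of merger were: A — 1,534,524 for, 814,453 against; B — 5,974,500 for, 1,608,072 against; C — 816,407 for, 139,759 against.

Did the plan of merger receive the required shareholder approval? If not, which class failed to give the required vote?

A: 3/5 of 2557539 = 1534523.40, rounded up to 1534524; 1,534,524 required, 1,534,524 in favor — approved.
B: 2/3 of 8958183 = 5972122; 5,972,122 required, 5,974,500 in favor — approved.
C: 2/3 of 1224480 = 816320; 816,320 required, 816,407 in favor — approved.

Approved — every class gave the required vote.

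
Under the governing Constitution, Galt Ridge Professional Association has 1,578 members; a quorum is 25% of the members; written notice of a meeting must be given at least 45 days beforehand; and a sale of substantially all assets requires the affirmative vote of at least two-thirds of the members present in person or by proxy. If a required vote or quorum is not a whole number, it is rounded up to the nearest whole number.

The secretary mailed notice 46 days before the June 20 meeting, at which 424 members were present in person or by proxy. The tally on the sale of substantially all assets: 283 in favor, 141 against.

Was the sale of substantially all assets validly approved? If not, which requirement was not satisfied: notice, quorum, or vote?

Notice: 46 days given; 45 required. Satisfied.
Quorum: 25% of 1,578 = 394.50, rounded up to 395; 424 present. Satisfied.
Vote: requires two-thirds of those present (424); 2/3 of 424 = 282.67, rounded up to 283, so 283 needed; 283 in favor. Satisfied.

Valid — all requirements satisfied.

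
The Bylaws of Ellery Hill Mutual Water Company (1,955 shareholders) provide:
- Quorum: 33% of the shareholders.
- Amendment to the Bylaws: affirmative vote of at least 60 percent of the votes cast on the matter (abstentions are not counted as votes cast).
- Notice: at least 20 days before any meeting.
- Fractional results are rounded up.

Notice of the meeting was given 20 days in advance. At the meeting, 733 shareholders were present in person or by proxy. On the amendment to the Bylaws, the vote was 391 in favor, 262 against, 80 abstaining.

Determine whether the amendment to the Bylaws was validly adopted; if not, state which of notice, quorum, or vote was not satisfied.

Invalid — vote requirement not satisfied.

Notice: 20 days given; 20 required. Satisfied.
Quorum: 33% of 1,955 = 645.15, rounded up to 646; 733 present. Satisfied.
Vote: requires three-fifths of the votes cast (733 − 80 abstaining = 653); 3/5 of 653 = 391.80, rounded up to 392, so 392 needed; 391 in favor. Not satisfied.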